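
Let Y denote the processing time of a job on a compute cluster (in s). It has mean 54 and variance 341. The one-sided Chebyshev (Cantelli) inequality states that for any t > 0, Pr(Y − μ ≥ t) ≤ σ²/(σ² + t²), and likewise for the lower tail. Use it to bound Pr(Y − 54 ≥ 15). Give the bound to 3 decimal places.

0.602

Here σ² = 341 and t = 15, so σ² + t² = 566.
Cantelli's bound: 341/566 = 0.6025.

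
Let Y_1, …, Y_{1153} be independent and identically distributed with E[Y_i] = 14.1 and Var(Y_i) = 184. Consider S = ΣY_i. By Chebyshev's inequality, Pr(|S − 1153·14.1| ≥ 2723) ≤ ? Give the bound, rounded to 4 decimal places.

0.0286

Var(S) = n·Var(Y_i) = 1153·184 = 212152.
Chebyshev: Pr(|S − 1153·14.1| ≥ 2723) ≤ Var(S)/2723² = 212152/7414729 = 0.0286.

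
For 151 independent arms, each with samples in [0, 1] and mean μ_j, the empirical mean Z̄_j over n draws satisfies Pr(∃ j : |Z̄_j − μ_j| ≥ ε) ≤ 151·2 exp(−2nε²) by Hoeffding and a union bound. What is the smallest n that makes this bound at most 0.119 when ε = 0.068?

Need 2·151·exp(−2nε²) ≤ 0.119, i.e. exp(−2nε²) ≤ 0.119/302.
So 2nε² ≥ ln(302/0.119) = 7.839059.
Hence n ≥ 7.839059/(2·0.068²) = 847.649.
The smallest integer n is 848.

848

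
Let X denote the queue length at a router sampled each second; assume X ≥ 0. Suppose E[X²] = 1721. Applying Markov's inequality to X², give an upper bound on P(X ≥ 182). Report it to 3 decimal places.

Since X ≥ 0, the event {X ≥ 182} is the same as {X² ≥ 33124}.
Markov's inequality applied to X² gives P(X² ≥ 33124) ≤ E[X²]/33124 = 1721/33124 = 0.0520.

0.052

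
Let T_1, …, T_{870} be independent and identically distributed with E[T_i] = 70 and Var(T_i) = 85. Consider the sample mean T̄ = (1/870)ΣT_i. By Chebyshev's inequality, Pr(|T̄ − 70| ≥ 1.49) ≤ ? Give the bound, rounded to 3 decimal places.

0.044

Var(T̄) = Var(T_i)/n = 85/870 = 0.097701.
Chebyshev: Pr(|T̄ − 70| ≥ 1.49) ≤ Var(T̄)/(1.49)² = 85/(870·1.49²) = 0.0440.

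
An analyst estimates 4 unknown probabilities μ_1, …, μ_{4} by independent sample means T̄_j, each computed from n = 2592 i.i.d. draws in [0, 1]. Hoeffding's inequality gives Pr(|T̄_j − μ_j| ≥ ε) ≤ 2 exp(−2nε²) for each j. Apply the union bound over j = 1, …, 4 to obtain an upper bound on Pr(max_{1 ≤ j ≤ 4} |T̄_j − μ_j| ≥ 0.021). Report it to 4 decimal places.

0.8133

Per-experiment Hoeffding bound: 2·exp(−2·2592·0.021²) = 2·exp(−2.28614) = 0.20332.
Union bound over 4 events: 4·0.20332 = 0.81326.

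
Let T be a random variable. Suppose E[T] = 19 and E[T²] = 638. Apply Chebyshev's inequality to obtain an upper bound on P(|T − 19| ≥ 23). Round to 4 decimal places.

0.5236

Var(T) = E[T²] − (E[T])² = 638 − 361 = 277.
Chebyshev's inequality: P(|T − μ| ≥ t) ≤ Var(T)/t² = 277/529 = 0.5236.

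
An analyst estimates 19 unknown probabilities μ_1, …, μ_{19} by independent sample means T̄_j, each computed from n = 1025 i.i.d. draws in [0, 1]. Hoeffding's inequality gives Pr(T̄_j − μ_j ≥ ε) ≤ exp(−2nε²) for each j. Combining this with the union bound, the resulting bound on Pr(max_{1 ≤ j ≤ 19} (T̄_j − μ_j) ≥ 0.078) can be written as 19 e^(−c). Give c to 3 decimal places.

12.472

Union bound over the 19 events: Pr(max_{1 ≤ j ≤ 19} (T̄_j − μ_j) ≥ 0.078) ≤ 19·exp(−2nε²) = 19 exp(−2·1025·0.078²).
So c = 2·1025·0.078² = 12.4722.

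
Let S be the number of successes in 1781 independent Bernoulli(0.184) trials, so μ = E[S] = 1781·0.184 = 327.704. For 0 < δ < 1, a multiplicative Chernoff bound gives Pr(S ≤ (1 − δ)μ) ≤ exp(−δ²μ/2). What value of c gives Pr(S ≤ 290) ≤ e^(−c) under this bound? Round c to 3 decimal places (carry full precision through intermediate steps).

2.169

Write 290 = (1 − δ)μ, so δ = 1 − 290/327.704 = 0.115055…
Then the exponent is δ²μ/2 = (μ − 290)²/(2μ) = 2.169018.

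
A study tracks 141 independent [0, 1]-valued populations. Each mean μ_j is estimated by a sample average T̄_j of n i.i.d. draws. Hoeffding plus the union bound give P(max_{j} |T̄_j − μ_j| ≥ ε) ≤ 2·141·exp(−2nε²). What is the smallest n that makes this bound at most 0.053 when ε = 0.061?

Need 2·141·exp(−2nε²) ≤ 0.053, i.e. exp(−2nε²) ≤ 0.053/282.
So 2nε² ≥ ln(282/0.053) = 8.579370.
Hence n ≥ 8.579370/(2·0.061²) = 1152.831.
The smallest integer n is 1153.

1153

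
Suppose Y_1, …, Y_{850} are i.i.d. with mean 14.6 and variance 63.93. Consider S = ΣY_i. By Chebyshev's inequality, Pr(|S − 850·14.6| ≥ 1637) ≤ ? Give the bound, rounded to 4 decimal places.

Var(S) = n·Var(Y_i) = 850·63.93 = 54340.5.
Chebyshev: Pr(|S − 850·14.6| ≥ 1637) ≤ Var(S)/1637² = 54340.5/2679769 = 0.0203.

0.0203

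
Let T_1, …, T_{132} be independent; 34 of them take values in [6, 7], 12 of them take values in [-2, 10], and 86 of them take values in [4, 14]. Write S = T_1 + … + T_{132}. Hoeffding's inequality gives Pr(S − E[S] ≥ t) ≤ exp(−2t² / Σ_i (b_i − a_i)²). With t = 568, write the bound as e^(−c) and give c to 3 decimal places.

62.271

Σ(b_i − a_i)² = 34·1² + 12·12² + 86·10² = 10362.
c = 2t² / 10362 = 2·568² / 10362 = 62.2706.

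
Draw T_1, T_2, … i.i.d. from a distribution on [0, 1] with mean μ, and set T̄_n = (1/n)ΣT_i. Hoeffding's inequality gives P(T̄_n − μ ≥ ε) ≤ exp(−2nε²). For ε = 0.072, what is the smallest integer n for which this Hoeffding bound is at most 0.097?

226

Require exp(−2nε²) ≤ 0.097, i.e. 2nε² ≥ ln(1/0.097) = 2.333044.
So n ≥ 2.333044 / (2·0.072²) = 225.024.
The smallest integer n is 226.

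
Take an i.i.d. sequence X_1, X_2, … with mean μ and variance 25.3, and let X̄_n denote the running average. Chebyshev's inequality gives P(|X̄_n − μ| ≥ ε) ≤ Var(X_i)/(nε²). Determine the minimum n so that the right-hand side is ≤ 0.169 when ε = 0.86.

Require 25.3/(n·0.86²) ≤ 0.169, i.e. n ≥ 25.3/(0.169·0.86²) = 202.412.
The smallest integer n is 203.

203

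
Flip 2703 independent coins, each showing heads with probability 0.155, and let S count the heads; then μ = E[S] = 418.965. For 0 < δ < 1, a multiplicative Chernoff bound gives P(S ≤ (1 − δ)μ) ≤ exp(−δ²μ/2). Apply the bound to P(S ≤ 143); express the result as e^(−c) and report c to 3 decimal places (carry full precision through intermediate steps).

90.887

Write 143 = (1 − δ)μ, so δ = 1 − 143/418.965 = 0.6586827…
Then the exponent is δ²μ/2 = (μ − 143)²/(2μ) = 90.886687.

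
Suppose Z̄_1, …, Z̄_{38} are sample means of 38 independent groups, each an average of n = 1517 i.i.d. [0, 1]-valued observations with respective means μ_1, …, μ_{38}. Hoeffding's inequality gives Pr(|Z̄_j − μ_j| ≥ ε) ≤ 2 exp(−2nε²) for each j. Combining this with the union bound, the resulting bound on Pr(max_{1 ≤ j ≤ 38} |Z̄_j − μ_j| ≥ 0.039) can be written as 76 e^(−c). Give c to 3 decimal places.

Union bound over the 38 events: Pr(max_{1 ≤ j ≤ 38} |Z̄_j − μ_j| ≥ 0.039) ≤ 38·2·exp(−2nε²) = 76 exp(−2·1517·0.039²).
So c = 2·1517·0.039² = 4.6147.

4.615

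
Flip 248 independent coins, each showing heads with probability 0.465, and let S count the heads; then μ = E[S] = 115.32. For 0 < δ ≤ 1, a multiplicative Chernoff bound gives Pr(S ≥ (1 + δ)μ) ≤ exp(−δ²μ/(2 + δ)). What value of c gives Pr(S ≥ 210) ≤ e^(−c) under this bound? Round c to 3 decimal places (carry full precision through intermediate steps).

27.555

Write 210 = (1 + δ)μ, so δ = 210/115.32 − 1 = 0.8210198…
Then the exponent is δ²μ/(2 + δ) = (210 − μ)² / (μ·(2 + δ)) = 27.555338.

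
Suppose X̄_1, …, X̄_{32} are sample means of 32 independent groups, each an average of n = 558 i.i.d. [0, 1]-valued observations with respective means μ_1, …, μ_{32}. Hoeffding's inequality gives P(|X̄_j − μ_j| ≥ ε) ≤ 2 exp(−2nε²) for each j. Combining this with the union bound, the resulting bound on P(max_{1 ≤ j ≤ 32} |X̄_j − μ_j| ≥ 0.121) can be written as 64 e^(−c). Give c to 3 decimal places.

16.339

Union bound over the 32 events: P(max_{1 ≤ j ≤ 32} |X̄_j − μ_j| ≥ 0.121) ≤ 32·2·exp(−2nε²) = 64 exp(−2·558·0.121²).
So c = 2·558·0.121² = 16.3394.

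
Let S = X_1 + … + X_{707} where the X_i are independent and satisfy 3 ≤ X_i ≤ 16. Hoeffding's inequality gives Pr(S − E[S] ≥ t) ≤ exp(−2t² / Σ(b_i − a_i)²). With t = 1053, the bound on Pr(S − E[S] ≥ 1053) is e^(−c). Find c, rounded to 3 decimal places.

Σ(b_i − a_i)² = 707·(13)² = 119483.
c = 2t²/119483 = 2·1053²/119483 = 18.5601.

18.560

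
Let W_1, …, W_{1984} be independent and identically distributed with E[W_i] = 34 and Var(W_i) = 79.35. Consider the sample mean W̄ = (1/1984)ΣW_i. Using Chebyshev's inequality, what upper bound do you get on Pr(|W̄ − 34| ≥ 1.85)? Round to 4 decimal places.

0.0117

Var(W̄) = Var(W_i)/n = 79.35/1984 = 0.039995.
Chebyshev: Pr(|W̄ − 34| ≥ 1.85) ≤ Var(W̄)/(1.85)² = 79.35/(1984·1.85²) = 0.0117.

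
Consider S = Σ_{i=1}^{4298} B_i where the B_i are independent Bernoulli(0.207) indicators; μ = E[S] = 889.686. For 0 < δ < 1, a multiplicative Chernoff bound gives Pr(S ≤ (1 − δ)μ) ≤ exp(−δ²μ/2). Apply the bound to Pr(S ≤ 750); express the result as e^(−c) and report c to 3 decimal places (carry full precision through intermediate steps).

10.966

Write 750 = (1 − δ)μ, so δ = 1 − 750/889.686 = 0.157006…
Then the exponent is δ²μ/2 = (μ − 750)²/(2μ) = 10.965767.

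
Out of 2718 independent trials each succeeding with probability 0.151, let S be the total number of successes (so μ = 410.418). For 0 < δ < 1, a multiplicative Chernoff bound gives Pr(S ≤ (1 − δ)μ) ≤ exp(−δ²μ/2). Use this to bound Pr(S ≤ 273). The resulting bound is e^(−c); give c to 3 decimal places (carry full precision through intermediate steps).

23.005

Write 273 = (1 − δ)μ, so δ = 1 − 273/410.418 = 0.3348245…
Then the exponent is δ²μ/2 = (μ − 273)²/(2μ) = 23.005456.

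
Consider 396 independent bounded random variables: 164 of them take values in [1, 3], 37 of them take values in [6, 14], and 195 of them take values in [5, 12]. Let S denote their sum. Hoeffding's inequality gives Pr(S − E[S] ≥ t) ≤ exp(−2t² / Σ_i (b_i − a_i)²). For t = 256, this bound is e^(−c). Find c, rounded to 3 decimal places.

Σ(b_i − a_i)² = 164·2² + 37·8² + 195·7² = 12579.
c = 2t² / 12579 = 2·256² / 12579 = 10.4199.

10.420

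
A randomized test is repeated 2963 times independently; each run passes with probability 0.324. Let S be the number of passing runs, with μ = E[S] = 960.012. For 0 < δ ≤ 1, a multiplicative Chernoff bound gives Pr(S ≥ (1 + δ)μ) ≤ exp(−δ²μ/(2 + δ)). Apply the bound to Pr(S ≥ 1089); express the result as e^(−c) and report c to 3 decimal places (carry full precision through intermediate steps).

Write 1089 = (1 + δ)μ, so δ = 1089/960.012 − 1 = 0.1343608…
Then the exponent is δ²μ/(2 + δ) = (1089 − μ)² / (μ·(2 + δ)) = 8.119964.

8.120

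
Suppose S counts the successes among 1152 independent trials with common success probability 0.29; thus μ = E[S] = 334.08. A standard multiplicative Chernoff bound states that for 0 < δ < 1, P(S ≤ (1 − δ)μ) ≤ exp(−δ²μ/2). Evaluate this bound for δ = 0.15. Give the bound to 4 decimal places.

0.0233

Exponent = δ²μ/2 = 0.15²·334.08/2 = 3.7584.
Bound = exp(−3.7584) = 0.02332.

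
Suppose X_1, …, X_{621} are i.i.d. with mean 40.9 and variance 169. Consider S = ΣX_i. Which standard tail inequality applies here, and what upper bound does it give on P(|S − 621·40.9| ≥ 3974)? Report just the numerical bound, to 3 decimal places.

With mean and variance of each term known, Chebyshev's inequality bounds the deviation of the sum (or sample mean).
Var(S) = n·Var(X_i) = 621·169 = 104949.
Chebyshev: P(|S − 621·40.9| ≥ 3974) ≤ Var(S)/3974² = 104949/15792676 = 0.0066.

0.007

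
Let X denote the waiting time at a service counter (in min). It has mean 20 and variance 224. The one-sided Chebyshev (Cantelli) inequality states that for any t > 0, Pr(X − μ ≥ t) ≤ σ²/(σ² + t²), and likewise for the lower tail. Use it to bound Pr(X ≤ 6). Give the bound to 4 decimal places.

Here σ² = 224 and t = 14, so σ² + t² = 420.
Cantelli's bound: 224/420 = 0.5333.

0.5333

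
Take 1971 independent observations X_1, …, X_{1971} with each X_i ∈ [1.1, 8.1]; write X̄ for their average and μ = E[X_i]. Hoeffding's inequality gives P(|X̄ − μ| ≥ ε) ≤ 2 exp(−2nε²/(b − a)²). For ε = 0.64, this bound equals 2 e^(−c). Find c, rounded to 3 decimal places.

32.952

c = 2nε²/(b − a)² = 2·1971·0.64² / 7² = 32.9519.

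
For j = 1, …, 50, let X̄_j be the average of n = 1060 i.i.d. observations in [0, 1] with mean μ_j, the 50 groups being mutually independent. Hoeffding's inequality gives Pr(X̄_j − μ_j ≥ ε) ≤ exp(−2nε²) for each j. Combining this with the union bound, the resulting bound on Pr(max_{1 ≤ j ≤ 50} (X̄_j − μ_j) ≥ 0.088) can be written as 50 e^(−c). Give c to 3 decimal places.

Union bound over the 50 events: Pr(max_{1 ≤ j ≤ 50} (X̄_j − μ_j) ≥ 0.088) ≤ 50·exp(−2nε²) = 50 exp(−2·1060·0.088²).
So c = 2·1060·0.088² = 16.4173.

16.417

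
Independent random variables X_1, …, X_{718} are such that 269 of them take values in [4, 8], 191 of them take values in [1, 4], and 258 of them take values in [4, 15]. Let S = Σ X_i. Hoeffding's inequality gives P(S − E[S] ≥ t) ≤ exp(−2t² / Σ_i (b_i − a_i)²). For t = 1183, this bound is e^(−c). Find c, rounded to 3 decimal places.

Σ(b_i − a_i)² = 269·4² + 191·3² + 258·11² = 37241.
c = 2t² / 37241 = 2·1183² / 37241 = 75.1585.

75.159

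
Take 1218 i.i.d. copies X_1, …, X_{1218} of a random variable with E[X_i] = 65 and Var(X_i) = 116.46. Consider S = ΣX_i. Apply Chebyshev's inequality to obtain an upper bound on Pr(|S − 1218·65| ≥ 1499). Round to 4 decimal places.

Var(S) = n·Var(X_i) = 1218·116.46 = 141848.28.
Chebyshev: Pr(|S − 1218·65| ≥ 1499) ≤ Var(S)/1499² = 141848.28/2247001 = 0.0631.

0.0631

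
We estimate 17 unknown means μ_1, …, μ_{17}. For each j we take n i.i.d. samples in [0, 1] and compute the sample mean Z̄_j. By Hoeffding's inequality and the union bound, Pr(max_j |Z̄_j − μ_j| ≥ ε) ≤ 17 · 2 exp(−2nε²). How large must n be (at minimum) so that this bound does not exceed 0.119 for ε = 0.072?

Need 2·17·exp(−2nε²) ≤ 0.119, i.e. exp(−2nε²) ≤ 0.119/34.
So 2nε² ≥ ln(34/0.119) = 5.654992.
Hence n ≥ 5.654992/(2·0.072²) = 545.427.
The smallest integer n is 546.

546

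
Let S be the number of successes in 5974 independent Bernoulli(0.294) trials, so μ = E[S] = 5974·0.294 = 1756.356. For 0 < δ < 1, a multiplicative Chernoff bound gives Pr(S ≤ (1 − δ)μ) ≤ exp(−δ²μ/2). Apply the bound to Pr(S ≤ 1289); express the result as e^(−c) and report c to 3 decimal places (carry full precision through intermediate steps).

62.180

Write 1289 = (1 − δ)μ, so δ = 1 − 1289/1756.356 = 0.2660941…
Then the exponent is δ²μ/2 = (μ − 1289)²/(2μ) = 62.180341.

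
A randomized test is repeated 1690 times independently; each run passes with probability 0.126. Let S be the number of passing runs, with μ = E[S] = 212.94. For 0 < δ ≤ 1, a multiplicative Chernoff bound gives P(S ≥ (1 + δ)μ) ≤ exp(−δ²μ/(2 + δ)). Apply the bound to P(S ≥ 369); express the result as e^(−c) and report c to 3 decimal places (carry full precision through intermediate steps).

Write 369 = (1 + δ)μ, so δ = 369/212.94 − 1 = 0.7328825…
Then the exponent is δ²μ/(2 + δ) = (369 − μ)² / (μ·(2 + δ)) = 41.850919.

41.851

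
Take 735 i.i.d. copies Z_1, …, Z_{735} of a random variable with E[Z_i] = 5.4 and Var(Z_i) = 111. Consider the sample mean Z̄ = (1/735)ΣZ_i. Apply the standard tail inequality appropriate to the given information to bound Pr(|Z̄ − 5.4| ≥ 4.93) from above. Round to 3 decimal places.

0.006

With mean and variance of each term known, Chebyshev's inequality bounds the deviation of the sum (or sample mean).
Var(Z̄) = Var(Z_i)/n = 111/735 = 0.15102.
Chebyshev: Pr(|Z̄ − 5.4| ≥ 4.93) ≤ Var(Z̄)/(4.93)² = 111/(735·4.93²) = 0.0062.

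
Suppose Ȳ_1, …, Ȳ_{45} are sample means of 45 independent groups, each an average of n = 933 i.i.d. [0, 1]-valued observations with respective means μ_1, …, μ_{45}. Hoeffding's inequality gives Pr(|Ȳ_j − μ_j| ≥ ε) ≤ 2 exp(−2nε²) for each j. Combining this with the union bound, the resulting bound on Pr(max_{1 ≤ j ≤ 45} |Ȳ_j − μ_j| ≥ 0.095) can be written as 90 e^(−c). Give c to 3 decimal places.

Union bound over the 45 events: Pr(max_{1 ≤ j ≤ 45} |Ȳ_j − μ_j| ≥ 0.095) ≤ 45·2·exp(−2nε²) = 90 exp(−2·933·0.095²).
So c = 2·933·0.095² = 16.8407.

16.841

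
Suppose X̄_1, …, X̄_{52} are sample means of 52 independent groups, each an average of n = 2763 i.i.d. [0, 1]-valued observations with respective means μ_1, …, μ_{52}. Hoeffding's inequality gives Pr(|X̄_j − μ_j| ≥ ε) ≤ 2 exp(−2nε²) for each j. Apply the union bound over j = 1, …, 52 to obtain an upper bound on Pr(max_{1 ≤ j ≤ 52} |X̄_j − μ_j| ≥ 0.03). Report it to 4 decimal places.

0.7196

Per-experiment Hoeffding bound: 2·exp(−2·2763·0.03²) = 2·exp(−4.97340) = 0.013839.
Union bound over 52 events: 52·0.013839 = 0.71964.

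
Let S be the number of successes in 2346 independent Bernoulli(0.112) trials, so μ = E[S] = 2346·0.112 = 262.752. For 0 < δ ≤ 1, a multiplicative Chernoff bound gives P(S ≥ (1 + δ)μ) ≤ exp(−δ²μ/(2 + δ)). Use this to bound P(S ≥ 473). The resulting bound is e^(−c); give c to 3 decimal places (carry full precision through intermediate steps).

Write 473 = (1 + δ)μ, so δ = 473/262.752 − 1 = 0.8001766…
Then the exponent is δ²μ/(2 + δ) = (473 − μ)² / (μ·(2 + δ)) = 60.080328.

60.080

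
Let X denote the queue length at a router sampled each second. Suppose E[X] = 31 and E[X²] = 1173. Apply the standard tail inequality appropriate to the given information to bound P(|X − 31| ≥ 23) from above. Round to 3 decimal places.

0.401

The first two moments determine the variance, so Chebyshev's inequality is the sharpest standard bound available.
Var(X) = E[X²] − (E[X])² = 1173 − 961 = 212.
Chebyshev's inequality: P(|X − μ| ≥ t) ≤ Var(X)/t² = 212/529 = 0.4008.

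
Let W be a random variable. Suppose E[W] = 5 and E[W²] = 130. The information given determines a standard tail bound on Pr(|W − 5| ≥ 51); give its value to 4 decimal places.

0.0404

The first two moments determine the variance, so Chebyshev's inequality is the sharpest standard bound available.
Var(W) = E[W²] − (E[W])² = 130 − 25 = 105.
Chebyshev's inequality: Pr(|W − μ| ≥ t) ≤ Var(W)/t² = 105/2601 = 0.0404.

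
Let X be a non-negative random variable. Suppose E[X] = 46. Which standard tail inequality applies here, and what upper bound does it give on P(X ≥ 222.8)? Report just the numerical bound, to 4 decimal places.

0.2065

Only the mean of a non-negative variable is known, so Markov's inequality is the applicable tail bound.
Markov's inequality: for a non-negative random variable, P(X ≥ a) ≤ E[X]/a.
Here E[X] = 46 and a = 222.8, so the bound is 46/222.8 = 0.2065.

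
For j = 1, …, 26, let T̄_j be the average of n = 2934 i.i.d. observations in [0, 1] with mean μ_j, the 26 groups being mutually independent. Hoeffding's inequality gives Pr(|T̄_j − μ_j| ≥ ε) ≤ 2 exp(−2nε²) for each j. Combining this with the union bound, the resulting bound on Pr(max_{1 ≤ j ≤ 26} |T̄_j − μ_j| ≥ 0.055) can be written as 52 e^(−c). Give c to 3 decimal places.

17.751

Union bound over the 26 events: Pr(max_{1 ≤ j ≤ 26} |T̄_j − μ_j| ≥ 0.055) ≤ 26·2·exp(−2nε²) = 52 exp(−2·2934·0.055²).
So c = 2·2934·0.055² = 17.7507.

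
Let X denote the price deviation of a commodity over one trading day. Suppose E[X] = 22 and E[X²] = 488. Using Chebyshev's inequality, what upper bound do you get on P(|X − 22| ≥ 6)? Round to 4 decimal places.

Var(X) = E[X²] − (E[X])² = 488 − 484 = 4.
Chebyshev's inequality: P(|X − μ| ≥ t) ≤ Var(X)/t² = 4/36 = 0.1111.

0.1111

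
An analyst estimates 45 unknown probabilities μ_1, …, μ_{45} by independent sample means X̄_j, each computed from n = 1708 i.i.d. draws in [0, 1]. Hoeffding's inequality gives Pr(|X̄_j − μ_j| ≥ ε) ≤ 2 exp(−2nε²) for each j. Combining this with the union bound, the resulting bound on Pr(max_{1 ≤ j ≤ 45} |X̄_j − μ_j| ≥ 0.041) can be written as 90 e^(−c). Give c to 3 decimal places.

Union bound over the 45 events: Pr(max_{1 ≤ j ≤ 45} |X̄_j − μ_j| ≥ 0.041) ≤ 45·2·exp(−2nε²) = 90 exp(−2·1708·0.041²).
So c = 2·1708·0.041² = 5.7423.

5.742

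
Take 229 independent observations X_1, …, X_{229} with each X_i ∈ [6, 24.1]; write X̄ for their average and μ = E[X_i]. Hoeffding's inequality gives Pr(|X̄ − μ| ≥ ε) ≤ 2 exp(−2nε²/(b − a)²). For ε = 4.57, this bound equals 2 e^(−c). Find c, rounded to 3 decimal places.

c = 2nε²/(b − a)² = 2·229·4.57² / 18.1² = 29.1972.

29.197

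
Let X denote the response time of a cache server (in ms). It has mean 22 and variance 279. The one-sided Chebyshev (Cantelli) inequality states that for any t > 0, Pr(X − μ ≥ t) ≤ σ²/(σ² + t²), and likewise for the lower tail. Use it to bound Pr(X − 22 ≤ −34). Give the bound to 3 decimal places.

Here σ² = 279 and t = 34, so σ² + t² = 1435.
Cantelli's bound: 279/1435 = 0.1944.

0.194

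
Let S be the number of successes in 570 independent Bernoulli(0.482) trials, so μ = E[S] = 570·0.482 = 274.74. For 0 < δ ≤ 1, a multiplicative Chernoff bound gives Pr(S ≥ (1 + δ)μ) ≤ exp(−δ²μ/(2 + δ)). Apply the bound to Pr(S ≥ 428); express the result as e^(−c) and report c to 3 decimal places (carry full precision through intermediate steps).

33.424

Write 428 = (1 + δ)μ, so δ = 428/274.74 − 1 = 0.5578365…
Then the exponent is δ²μ/(2 + δ) = (428 − μ)² / (μ·(2 + δ)) = 33.424350.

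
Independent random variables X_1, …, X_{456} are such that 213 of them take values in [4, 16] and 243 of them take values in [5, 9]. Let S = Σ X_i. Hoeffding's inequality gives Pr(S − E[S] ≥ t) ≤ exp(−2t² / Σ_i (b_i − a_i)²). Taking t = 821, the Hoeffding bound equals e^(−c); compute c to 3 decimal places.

39.007

Σ(b_i − a_i)² = 213·12² + 243·4² = 34560.
c = 2t² / 34560 = 2·821² / 34560 = 39.0070.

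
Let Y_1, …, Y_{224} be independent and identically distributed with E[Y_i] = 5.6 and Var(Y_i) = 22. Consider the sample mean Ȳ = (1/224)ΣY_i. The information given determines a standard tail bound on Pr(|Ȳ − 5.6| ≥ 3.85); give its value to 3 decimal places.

0.007

With mean and variance of each term known, Chebyshev's inequality bounds the deviation of the sum (or sample mean).
Var(Ȳ) = Var(Y_i)/n = 22/224 = 0.098214.
Chebyshev: Pr(|Ȳ − 5.6| ≥ 3.85) ≤ Var(Ȳ)/(3.85)² = 22/(224·3.85²) = 0.0066.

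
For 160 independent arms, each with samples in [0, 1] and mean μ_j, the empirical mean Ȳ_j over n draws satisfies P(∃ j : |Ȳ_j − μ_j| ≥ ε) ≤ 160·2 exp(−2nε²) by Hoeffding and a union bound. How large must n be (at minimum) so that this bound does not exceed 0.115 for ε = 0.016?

Need 2·160·exp(−2nε²) ≤ 0.115, i.e. exp(−2nε²) ≤ 0.115/320.
So 2nε² ≥ ln(320/0.115) = 7.931144.
Hence n ≥ 7.931144/(2·0.016²) = 15490.516.
The smallest integer n is 15491.

15491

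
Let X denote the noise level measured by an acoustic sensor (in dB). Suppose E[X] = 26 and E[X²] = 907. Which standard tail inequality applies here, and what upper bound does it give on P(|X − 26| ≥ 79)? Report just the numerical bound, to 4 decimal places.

The first two moments determine the variance, so Chebyshev's inequality is the sharpest standard bound available.
Var(X) = E[X²] − (E[X])² = 907 − 676 = 231.
Chebyshev's inequality: P(|X − μ| ≥ t) ≤ Var(X)/t² = 231/6241 = 0.0370.

0.0370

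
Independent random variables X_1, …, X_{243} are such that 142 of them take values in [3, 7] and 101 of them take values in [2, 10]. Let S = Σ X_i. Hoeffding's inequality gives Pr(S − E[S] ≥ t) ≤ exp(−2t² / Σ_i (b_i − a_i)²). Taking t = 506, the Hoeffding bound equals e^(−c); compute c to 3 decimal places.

Σ(b_i − a_i)² = 142·4² + 101·8² = 8736.
c = 2t² / 8736 = 2·506² / 8736 = 58.6163.

58.616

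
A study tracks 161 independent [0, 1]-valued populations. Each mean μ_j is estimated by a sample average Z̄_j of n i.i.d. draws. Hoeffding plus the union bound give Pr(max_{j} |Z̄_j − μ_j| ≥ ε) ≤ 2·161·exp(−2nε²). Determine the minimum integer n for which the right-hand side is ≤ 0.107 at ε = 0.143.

Need 2·161·exp(−2nε²) ≤ 0.107, i.e. exp(−2nε²) ≤ 0.107/322.
So 2nε² ≥ ln(322/0.107) = 8.009478.
Hence n ≥ 8.009478/(2·0.143²) = 195.840.
The smallest integer n is 196.

196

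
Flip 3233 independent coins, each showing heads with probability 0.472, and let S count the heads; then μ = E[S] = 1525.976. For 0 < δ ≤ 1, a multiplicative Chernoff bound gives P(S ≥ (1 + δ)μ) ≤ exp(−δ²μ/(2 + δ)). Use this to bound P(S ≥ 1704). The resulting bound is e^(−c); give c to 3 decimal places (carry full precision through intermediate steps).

Write 1704 = (1 + δ)μ, so δ = 1704/1525.976 − 1 = 0.1166624…
Then the exponent is δ²μ/(2 + δ) = (1704 − μ)² / (μ·(2 + δ)) = 9.812006.

9.812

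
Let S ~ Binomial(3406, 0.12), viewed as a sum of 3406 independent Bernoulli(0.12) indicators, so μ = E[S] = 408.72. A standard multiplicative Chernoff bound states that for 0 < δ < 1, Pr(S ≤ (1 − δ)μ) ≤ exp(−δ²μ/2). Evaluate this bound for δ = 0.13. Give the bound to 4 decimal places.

Exponent = δ²μ/2 = 0.13²·408.72/2 = 3.4537.
Bound = exp(−3.4537) = 0.03163.

0.0316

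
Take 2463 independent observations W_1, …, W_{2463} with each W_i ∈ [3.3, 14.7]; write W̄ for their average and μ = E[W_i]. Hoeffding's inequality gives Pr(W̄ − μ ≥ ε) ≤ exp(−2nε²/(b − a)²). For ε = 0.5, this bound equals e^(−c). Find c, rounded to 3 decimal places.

9.476

c = 2nε²/(b − a)² = 2·2463·0.5² / 11.4² = 9.4760.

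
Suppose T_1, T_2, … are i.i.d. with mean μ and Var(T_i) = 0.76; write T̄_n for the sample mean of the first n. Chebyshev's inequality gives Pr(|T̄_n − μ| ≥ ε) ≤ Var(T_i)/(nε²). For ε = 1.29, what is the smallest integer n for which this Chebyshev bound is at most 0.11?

5

Require 0.76/(n·1.29²) ≤ 0.11, i.e. n ≥ 0.76/(0.11·1.29²) = 4.152.
The smallest integer n is 5.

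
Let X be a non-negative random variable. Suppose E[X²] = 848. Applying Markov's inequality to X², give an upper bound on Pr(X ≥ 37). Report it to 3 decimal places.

0.619

Since X ≥ 0, the event {X ≥ 37} is the same as {X² ≥ 1369}.
Markov's inequality applied to X² gives Pr(X² ≥ 1369) ≤ E[X²]/1369 = 848/1369 = 0.6194.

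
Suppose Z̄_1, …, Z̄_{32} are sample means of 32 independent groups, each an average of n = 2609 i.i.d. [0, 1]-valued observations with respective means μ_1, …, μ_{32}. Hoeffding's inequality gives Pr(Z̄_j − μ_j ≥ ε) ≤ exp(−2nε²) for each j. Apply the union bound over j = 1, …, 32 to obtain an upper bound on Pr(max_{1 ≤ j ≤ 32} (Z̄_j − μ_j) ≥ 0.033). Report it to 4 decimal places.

0.1090

Per-experiment Hoeffding bound: exp(−2·2609·0.033²) = exp(−5.68240) = 0.0034054.
Union bound over 32 events: 32·0.0034054 = 0.10897.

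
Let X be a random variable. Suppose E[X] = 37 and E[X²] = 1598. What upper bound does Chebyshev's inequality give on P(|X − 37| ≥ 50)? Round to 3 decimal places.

0.092

Var(X) = E[X²] − (E[X])² = 1598 − 1369 = 229.
Chebyshev's inequality: P(|X − μ| ≥ t) ≤ Var(X)/t² = 229/2500 = 0.0916.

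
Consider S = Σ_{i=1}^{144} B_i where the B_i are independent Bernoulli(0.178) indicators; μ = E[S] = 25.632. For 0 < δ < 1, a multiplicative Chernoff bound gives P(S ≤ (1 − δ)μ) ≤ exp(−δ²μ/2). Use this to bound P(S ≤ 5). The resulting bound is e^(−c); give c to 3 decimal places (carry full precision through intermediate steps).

Write 5 = (1 − δ)μ, so δ = 1 − 5/25.632 = 0.8049313…
Then the exponent is δ²μ/2 = (μ − 5)²/(2μ) = 8.303672.

8.304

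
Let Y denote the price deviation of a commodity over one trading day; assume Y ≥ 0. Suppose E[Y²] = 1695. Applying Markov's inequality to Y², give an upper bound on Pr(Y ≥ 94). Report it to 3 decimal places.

Since Y ≥ 0, the event {Y ≥ 94} is the same as {Y² ≥ 8836}.
Markov's inequality applied to Y² gives Pr(Y² ≥ 8836) ≤ E[Y²]/8836 = 1695/8836 = 0.1918.

0.192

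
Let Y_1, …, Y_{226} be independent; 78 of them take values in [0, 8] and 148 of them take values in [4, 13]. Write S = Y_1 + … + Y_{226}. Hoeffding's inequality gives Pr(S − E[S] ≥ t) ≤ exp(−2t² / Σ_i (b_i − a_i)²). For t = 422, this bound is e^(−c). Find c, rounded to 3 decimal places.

20.976

Σ(b_i − a_i)² = 78·8² + 148·9² = 16980.
c = 2t² / 16980 = 2·422² / 16980 = 20.9757.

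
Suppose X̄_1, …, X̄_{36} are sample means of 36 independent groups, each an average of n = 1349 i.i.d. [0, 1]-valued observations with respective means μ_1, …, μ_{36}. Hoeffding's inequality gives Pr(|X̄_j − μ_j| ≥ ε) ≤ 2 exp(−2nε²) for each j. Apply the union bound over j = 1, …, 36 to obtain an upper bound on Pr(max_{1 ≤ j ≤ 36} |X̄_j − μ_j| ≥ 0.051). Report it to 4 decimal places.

Per-experiment Hoeffding bound: 2·exp(−2·1349·0.051²) = 2·exp(−7.01750) = 0.0017921.
Union bound over 36 events: 36·0.0017921 = 0.06452.

0.0645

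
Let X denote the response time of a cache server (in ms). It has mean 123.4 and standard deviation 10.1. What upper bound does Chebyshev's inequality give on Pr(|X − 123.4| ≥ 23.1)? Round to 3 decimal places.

Chebyshev: Pr(|X − μ| ≥ t) ≤ Var(X)/t².
Var(X) = σ² = 10.1² = 102.01.
Bound = 102.01 / 533.61 = 0.1912.

0.191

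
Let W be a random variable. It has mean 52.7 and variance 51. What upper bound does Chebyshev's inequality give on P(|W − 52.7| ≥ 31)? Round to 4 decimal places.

Chebyshev: P(|W − μ| ≥ t) ≤ Var(W)/t².
Bound = 51 / 961 = 0.0531.

0.0531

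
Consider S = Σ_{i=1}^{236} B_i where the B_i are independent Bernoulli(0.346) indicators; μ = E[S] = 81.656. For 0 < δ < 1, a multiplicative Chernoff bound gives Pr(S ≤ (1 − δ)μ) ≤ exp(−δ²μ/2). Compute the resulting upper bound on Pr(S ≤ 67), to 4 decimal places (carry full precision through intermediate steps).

0.2684

Write 67 = (1 − δ)μ, so δ = 1 − 67/81.656 = 0.1794847…
Then the exponent is δ²μ/2 = (μ − 67)²/(2μ) = 1.315264.
Bound = exp(−1.315264) = 0.26840.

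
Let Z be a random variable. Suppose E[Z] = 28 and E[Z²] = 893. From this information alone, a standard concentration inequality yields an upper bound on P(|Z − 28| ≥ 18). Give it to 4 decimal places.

0.3364

The first two moments determine the variance, so Chebyshev's inequality is the sharpest standard bound available.
Var(Z) = E[Z²] − (E[Z])² = 893 − 784 = 109.
Chebyshev's inequality: P(|Z − μ| ≥ t) ≤ Var(Z)/t² = 109/324 = 0.3364.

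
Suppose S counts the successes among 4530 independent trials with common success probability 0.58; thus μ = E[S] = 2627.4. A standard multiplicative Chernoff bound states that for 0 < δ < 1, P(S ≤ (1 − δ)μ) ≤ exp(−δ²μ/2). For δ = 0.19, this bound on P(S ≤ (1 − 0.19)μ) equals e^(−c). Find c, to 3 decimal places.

47.425

c = δ²μ/2 = 0.19²·2627.4/2 = 47.4246.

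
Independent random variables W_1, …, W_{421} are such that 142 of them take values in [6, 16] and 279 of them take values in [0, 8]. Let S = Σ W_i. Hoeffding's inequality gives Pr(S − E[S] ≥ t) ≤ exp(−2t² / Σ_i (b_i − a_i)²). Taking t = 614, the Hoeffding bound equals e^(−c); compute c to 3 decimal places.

23.521

Σ(b_i − a_i)² = 142·10² + 279·8² = 32056.
c = 2t² / 32056 = 2·614² / 32056 = 23.5211.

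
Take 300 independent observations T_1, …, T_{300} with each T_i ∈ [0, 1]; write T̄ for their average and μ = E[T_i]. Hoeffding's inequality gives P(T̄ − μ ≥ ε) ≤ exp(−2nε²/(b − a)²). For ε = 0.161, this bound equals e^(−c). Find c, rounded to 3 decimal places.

15.553

c = 2nε²/(b − a)² = 2·300·0.161² / 1² = 15.5526.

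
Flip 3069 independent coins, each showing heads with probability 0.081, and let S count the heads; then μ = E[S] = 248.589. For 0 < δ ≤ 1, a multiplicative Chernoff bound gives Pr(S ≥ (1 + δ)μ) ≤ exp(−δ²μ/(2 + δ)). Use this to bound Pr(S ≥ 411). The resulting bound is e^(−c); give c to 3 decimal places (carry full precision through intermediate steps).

39.991

Write 411 = (1 + δ)μ, so δ = 411/248.589 − 1 = 0.6533314…
Then the exponent is δ²μ/(2 + δ) = (411 − μ)² / (μ·(2 + δ)) = 39.990559.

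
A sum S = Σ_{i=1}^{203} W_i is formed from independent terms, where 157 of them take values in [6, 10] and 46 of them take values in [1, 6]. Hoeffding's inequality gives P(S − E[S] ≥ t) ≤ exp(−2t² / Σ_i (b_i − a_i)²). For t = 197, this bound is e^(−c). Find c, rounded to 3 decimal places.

Σ(b_i − a_i)² = 157·4² + 46·5² = 3662.
c = 2t² / 3662 = 2·197² / 3662 = 21.1955.

21.196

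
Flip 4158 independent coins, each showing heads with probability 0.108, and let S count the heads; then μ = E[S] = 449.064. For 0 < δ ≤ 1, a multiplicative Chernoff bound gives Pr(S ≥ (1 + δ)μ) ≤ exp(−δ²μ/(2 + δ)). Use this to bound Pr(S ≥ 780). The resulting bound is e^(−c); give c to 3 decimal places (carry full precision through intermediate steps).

Write 780 = (1 + δ)μ, so δ = 780/449.064 − 1 = 0.7369462…
Then the exponent is δ²μ/(2 + δ) = (780 − μ)² / (μ·(2 + δ)) = 89.107350.

89.107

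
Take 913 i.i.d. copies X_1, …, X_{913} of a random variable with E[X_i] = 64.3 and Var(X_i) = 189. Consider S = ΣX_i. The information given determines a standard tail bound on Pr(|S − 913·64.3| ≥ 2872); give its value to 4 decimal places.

0.0209

With mean and variance of each term known, Chebyshev's inequality bounds the deviation of the sum (or sample mean).
Var(S) = n·Var(X_i) = 913·189 = 172557.
Chebyshev: Pr(|S − 913·64.3| ≥ 2872) ≤ Var(S)/2872² = 172557/8248384 = 0.0209.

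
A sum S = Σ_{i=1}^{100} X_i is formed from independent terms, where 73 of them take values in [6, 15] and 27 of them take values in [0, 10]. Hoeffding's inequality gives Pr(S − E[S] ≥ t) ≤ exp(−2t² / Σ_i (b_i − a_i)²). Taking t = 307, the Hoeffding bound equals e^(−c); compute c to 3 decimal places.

Σ(b_i − a_i)² = 73·9² + 27·10² = 8613.
c = 2t² / 8613 = 2·307² / 8613 = 21.8853.

21.885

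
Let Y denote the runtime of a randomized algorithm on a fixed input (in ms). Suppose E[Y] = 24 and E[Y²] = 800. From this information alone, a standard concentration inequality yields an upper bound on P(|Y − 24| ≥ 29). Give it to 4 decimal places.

0.2663

The first two moments determine the variance, so Chebyshev's inequality is the sharpest standard bound available.
Var(Y) = E[Y²] − (E[Y])² = 800 − 576 = 224.
Chebyshev's inequality: P(|Y − μ| ≥ t) ≤ Var(Y)/t² = 224/841 = 0.2663.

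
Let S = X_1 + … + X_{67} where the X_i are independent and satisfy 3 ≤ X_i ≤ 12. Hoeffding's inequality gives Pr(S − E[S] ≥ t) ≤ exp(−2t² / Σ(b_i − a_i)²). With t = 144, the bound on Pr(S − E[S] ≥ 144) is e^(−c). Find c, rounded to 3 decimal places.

7.642

Σ(b_i − a_i)² = 67·(9)² = 5427.
c = 2t²/5427 = 2·144²/5427 = 7.6418.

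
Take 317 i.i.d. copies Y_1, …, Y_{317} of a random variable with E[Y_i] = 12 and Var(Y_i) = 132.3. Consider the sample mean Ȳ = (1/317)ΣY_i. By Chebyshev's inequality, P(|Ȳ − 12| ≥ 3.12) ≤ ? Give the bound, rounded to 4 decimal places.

0.0429

Var(Ȳ) = Var(Y_i)/n = 132.3/317 = 0.41735.
Chebyshev: P(|Ȳ − 12| ≥ 3.12) ≤ Var(Ȳ)/(3.12)² = 132.3/(317·3.12²) = 0.0429.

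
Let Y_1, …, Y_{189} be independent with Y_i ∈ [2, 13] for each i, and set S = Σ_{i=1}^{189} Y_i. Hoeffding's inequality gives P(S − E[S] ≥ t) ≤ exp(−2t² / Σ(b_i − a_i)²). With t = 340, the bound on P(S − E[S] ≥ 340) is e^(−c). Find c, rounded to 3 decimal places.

Σ(b_i − a_i)² = 189·(11)² = 22869.
c = 2t²/22869 = 2·340²/22869 = 10.1098.

10.110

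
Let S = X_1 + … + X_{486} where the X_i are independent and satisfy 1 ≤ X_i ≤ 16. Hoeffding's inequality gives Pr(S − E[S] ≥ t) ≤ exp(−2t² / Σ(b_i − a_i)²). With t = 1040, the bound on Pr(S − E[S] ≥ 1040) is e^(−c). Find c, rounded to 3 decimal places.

19.782

Σ(b_i − a_i)² = 486·(15)² = 109350.
c = 2t²/109350 = 2·1040²/109350 = 19.7824.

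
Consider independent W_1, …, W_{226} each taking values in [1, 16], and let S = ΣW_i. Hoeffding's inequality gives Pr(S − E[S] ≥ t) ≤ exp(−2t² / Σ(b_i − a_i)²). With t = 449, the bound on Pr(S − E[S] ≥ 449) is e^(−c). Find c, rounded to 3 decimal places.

7.929

Σ(b_i − a_i)² = 226·(15)² = 50850.
c = 2t²/50850 = 2·449²/50850 = 7.9292.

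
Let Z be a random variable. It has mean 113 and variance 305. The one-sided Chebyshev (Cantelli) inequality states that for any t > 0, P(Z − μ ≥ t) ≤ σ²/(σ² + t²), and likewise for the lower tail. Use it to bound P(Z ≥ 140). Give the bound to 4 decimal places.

0.2950

Here σ² = 305 and t = 27, so σ² + t² = 1034.
Cantelli's bound: 305/1034 = 0.2950.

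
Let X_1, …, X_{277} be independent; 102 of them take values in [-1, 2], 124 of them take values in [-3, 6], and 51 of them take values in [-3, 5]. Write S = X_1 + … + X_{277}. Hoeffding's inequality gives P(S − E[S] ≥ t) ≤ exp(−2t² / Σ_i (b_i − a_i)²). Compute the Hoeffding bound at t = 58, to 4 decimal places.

0.6232

Σ(b_i − a_i)² = 102·3² + 124·9² + 51·8² = 14226.
Exponent = 2·58² / 14226 = 0.47294.
Bound = exp(−0.47294) = 0.62317.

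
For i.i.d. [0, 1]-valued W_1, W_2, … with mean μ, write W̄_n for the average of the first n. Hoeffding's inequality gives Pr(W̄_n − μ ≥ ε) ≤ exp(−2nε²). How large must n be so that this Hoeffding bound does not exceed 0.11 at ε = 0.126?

70

Require exp(−2nε²) ≤ 0.11, i.e. 2nε² ≥ ln(1/0.11) = 2.207275.
So n ≥ 2.207275 / (2·0.126²) = 69.516.
The smallest integer n is 70.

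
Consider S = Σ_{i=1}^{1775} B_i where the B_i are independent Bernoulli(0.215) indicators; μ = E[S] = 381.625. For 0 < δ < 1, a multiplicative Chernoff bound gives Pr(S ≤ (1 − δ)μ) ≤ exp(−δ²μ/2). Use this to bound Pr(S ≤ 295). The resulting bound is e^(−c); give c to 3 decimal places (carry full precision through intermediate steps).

9.831

Write 295 = (1 − δ)μ, so δ = 1 − 295/381.625 = 0.2269898…
Then the exponent is δ²μ/2 = (μ − 295)²/(2μ) = 9.831498.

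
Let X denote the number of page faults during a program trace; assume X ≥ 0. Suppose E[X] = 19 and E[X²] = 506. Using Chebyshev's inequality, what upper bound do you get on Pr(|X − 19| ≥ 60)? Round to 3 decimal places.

0.040

Var(X) = E[X²] − (E[X])² = 506 − 361 = 145.
Chebyshev's inequality: Pr(|X − μ| ≥ t) ≤ Var(X)/t² = 145/3600 = 0.0403.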